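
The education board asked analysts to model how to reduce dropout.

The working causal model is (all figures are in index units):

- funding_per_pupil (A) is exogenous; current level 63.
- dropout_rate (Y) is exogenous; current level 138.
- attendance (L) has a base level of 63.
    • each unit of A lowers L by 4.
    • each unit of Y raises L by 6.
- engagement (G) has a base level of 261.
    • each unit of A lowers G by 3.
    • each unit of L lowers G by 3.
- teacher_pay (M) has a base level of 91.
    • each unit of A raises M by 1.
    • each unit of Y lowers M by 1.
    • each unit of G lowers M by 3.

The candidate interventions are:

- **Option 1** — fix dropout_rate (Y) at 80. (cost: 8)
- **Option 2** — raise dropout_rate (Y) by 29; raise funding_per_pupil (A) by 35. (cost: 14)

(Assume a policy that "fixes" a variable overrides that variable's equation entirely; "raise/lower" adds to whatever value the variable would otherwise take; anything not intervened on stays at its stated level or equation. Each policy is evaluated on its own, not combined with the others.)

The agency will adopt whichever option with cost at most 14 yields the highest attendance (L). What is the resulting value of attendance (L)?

Option 1 (Y := 80):
  A = 63
  Y = 80
  L = 63 − 4·63 + 6·80 = 291
Option 2 (Y + 29, A + 35):
  A = 63 + 35 = 98
  Y = 138 + 29 = 167
  L = 63 − 4·98 + 6·167 = 673
Comparing — Option 1: L=291, Option 2: L=673. Highest is 673 (Option 2).

673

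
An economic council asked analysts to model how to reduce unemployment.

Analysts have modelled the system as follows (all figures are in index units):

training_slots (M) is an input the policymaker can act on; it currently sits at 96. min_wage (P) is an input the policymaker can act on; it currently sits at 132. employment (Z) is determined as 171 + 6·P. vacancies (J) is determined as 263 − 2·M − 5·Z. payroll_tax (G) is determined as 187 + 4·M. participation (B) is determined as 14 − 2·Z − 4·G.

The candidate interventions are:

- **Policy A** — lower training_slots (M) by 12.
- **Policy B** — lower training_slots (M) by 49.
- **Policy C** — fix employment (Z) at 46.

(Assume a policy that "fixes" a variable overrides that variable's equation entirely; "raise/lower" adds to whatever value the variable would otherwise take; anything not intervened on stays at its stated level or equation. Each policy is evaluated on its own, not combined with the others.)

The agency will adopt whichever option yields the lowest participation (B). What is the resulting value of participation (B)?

Policy A (M − 12):
  M = 96 − 12 = 84
  P = 132
  Z = 171 + 6·132 = 963
  G = 187 + 4·84 = 523
  B = 14 − 2·963 − 4·523 = -4004
Policy B (M − 49):
  M = 96 − 49 = 47
  P = 132
  Z = 171 + 6·132 = 963
  G = 187 + 4·47 = 375
  B = 14 − 2·963 − 4·375 = -3412
Policy C (Z := 46):
  M = 96
  P = 132
  Z = 46
  G = 187 + 4·96 = 571
  B = 14 − 2·46 − 4·571 = -2362
Comparing — Policy A: B=-4004, Policy B: B=-3412, Policy C: B=-2362. Lowest is -4004 (Policy A).

-4004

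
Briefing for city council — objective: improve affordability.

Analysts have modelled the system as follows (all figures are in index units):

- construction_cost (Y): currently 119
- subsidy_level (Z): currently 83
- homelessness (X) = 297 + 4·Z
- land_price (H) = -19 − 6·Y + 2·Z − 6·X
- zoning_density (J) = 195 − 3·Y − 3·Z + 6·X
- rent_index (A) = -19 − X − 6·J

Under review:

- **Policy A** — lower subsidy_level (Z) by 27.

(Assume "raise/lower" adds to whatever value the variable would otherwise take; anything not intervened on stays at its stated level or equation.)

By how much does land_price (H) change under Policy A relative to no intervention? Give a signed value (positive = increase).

594

Baseline:
  Y = 119
  Z = 83
  X = 297 + 4·83 = 629
  H = -19 − 6·119 + 2·83 − 6·629 = -4341
Policy A (Z − 27):
  Y = 119
  Z = 83 − 27 = 56
  X = 297 + 4·56 = 521
  H = -19 − 6·119 + 2·56 − 6·521 = -3747
Change in H: -3747 − (-4341) = 594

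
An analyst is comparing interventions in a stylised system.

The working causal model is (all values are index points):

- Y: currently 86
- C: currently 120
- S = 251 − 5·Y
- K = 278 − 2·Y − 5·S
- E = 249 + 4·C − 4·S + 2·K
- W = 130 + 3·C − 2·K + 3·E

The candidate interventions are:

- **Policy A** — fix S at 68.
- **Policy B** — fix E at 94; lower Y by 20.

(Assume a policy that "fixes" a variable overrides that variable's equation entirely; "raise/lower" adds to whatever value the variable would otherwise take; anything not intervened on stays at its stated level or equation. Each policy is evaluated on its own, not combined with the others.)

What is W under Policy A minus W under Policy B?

1235

Policy A (S := 68):
  Y = 86
  C = 120
  S = 68
  K = 278 − 2·86 − 5·68 = -234
  E = 249 + 4·120 − 4·68 + 2·(-234) = -11
  W = 130 + 3·120 − 2·(-234) + 3·(-11) = 925
Policy B (E := 94, Y − 20):
  Y = 86 − 20 = 66
  C = 120
  S = 251 − 5·66 = -79
  K = 278 − 2·66 − 5·(-79) = 541
  E = 94
  W = 130 + 3·120 − 2·541 + 3·94 = -310
W: 925 − (-310) = 1235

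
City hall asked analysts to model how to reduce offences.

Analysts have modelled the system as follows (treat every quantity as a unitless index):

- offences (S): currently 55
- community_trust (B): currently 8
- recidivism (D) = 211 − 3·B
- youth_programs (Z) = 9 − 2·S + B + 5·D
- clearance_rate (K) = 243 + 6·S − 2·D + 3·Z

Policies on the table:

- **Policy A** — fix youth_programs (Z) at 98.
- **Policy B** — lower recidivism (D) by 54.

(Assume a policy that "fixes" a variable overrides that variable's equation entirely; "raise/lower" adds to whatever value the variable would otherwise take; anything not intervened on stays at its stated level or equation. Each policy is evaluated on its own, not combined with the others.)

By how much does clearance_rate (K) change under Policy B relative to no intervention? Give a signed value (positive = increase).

-702

Baseline:
  S = 55
  B = 8
  D = 211 − 3·8 = 187
  Z = 9 − 2·55 + 8 + 5·187 = 842
  K = 243 + 6·55 − 2·187 + 3·842 = 2725
Policy B (D − 54):
  S = 55
  B = 8
  D = 211 − 3·8 (−54 from intervention) = 133
  Z = 9 − 2·55 + 8 + 5·133 = 572
  K = 243 + 6·55 − 2·133 + 3·572 = 2023
Change in K: 2023 − 2725 = -702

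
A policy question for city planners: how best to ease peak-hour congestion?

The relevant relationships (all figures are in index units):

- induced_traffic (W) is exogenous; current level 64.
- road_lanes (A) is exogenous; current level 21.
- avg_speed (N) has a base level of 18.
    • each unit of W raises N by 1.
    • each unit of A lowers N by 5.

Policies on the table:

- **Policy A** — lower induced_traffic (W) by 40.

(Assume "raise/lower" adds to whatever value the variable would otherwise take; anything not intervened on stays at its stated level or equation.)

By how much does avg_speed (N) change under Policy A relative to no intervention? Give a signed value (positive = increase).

Baseline:
  W = 64
  A = 21
  N = 18 + 64 − 5·21 = -23
Policy A (W − 40):
  W = 64 − 40 = 24
  A = 21
  N = 18 + 24 − 5·21 = -63
Change in N: -63 − (-23) = -40

-40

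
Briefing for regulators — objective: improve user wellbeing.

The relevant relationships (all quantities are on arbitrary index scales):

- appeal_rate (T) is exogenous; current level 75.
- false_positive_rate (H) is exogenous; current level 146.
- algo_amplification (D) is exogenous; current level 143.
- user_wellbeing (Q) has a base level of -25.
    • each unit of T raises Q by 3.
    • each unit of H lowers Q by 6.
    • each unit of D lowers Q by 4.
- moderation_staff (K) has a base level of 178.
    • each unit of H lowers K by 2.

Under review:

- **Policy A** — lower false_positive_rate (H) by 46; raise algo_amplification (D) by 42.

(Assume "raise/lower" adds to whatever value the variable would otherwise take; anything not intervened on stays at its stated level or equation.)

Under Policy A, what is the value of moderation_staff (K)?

-22

Policy A (H − 46, D + 42):
  H = 146 − 46 = 100
  K = 178 − 2·100 = -22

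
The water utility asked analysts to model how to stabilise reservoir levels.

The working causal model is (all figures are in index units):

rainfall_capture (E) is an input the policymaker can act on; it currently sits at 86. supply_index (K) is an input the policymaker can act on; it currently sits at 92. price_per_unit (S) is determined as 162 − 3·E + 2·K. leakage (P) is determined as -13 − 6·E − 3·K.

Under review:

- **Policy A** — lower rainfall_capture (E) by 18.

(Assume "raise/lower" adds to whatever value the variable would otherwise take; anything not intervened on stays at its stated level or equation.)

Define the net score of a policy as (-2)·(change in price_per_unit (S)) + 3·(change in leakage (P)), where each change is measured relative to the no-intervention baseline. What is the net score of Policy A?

216

Baseline:
  E = 86
  K = 92
  S = 162 − 3·86 + 2·92 = 88
  P = -13 − 6·86 − 3·92 = -805
Policy A (E − 18):
  E = 86 − 18 = 68
  K = 92
  S = 162 − 3·68 + 2·92 = 142
  P = -13 − 6·68 − 3·92 = -697
ΔS = 142 − 88 = 54; ΔP = -697 − (-805) = 108
Score = (-2)·54 + 3·108 = 216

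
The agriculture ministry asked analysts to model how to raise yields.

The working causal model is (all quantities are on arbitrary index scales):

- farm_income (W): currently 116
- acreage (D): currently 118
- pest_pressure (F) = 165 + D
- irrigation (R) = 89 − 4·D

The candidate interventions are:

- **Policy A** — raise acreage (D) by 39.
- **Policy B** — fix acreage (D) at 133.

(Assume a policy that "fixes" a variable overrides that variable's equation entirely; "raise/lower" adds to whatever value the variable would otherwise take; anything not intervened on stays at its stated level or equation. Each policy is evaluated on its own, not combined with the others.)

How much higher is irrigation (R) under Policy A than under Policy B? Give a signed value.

-96

Policy A (D + 39):
  D = 118 + 39 = 157
  R = 89 − 4·157 = -539
Policy B (D := 133):
  D = 133
  R = 89 − 4·133 = -443
R: -539 − (-443) = -96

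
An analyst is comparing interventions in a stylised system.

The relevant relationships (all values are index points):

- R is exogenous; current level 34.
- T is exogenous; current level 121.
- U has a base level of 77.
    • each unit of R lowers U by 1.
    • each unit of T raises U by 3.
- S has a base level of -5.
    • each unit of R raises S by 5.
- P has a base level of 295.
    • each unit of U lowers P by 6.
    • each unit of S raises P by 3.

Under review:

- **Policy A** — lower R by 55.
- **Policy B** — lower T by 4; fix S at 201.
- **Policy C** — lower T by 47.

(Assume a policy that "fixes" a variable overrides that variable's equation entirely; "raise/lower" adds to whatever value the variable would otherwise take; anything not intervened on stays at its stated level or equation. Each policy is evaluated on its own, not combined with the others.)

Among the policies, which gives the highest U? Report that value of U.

Policy A (R − 55):
  R = 34 − 55 = -21
  T = 121
  U = 77 − (-21) + 3·121 = 461
Policy B (T − 4, S := 201):
  R = 34
  T = 121 − 4 = 117
  U = 77 − 34 + 3·117 = 394
Policy C (T − 47):
  R = 34
  T = 121 − 47 = 74
  U = 77 − 34 + 3·74 = 265
Comparing — Policy A: U=461, Policy B: U=394, Policy C: U=265. Highest is 461 (Policy A).

461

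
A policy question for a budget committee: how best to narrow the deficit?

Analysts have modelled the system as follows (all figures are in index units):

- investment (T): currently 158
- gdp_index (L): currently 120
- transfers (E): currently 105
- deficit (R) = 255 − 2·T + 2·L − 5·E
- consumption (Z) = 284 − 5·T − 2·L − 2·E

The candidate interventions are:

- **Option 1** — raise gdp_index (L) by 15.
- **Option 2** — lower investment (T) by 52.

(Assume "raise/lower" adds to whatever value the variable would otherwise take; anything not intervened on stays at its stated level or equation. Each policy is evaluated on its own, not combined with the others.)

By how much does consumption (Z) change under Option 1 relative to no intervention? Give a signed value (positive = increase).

-30

Baseline:
  T = 158
  L = 120
  E = 105
  Z = 284 − 5·158 − 2·120 − 2·105 = -956
Option 1 (L + 15):
  T = 158
  L = 120 + 15 = 135
  E = 105
  Z = 284 − 5·158 − 2·135 − 2·105 = -986
Change in Z: -986 − (-956) = -30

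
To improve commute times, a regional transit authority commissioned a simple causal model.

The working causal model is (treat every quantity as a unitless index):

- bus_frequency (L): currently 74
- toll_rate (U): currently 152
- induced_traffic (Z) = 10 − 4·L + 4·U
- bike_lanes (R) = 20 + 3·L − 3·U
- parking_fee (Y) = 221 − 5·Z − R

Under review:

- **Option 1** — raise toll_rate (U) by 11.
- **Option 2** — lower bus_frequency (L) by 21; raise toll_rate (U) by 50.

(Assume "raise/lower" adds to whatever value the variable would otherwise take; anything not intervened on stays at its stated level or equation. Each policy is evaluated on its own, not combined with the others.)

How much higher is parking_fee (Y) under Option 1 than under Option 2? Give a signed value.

1020

Option 1 (U + 11):
  L = 74
  U = 152 + 11 = 163
  Z = 10 − 4·74 + 4·163 = 366
  R = 20 + 3·74 − 3·163 = -247
  Y = 221 − 5·366 − (-247) = -1362
Option 2 (L − 21, U + 50):
  L = 74 − 21 = 53
  U = 152 + 50 = 202
  Z = 10 − 4·53 + 4·202 = 606
  R = 20 + 3·53 − 3·202 = -427
  Y = 221 − 5·606 − (-427) = -2382
Y: -1362 − (-2382) = 1020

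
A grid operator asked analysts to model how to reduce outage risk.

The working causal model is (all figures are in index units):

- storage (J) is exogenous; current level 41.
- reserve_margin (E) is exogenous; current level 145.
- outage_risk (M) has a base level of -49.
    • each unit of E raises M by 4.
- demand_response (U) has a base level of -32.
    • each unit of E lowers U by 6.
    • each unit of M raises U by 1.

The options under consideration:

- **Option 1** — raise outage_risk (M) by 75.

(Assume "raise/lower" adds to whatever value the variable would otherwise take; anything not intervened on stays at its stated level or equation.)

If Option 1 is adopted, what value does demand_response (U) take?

-296

Option 1 (M + 75):
  E = 145
  M = -49 + 4·145 (+75 from intervention) = 606
  U = -32 − 6·145 + 606 = -296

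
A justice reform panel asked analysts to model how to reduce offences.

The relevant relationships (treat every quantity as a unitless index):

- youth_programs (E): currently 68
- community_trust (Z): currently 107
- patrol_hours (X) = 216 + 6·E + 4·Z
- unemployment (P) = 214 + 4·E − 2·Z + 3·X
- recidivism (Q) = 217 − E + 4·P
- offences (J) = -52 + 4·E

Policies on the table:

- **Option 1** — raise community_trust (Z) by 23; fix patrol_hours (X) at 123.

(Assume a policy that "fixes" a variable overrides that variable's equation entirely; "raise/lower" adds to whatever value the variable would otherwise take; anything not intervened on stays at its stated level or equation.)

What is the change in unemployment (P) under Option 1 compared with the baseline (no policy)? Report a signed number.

-2833

Baseline:
  E = 68
  Z = 107
  X = 216 + 6·68 + 4·107 = 1052
  P = 214 + 4·68 − 2·107 + 3·1052 = 3428
Option 1 (Z + 23, X := 123):
  E = 68
  Z = 107 + 23 = 130
  X = 123
  P = 214 + 4·68 − 2·130 + 3·123 = 595
Change in P: 595 − 3428 = -2833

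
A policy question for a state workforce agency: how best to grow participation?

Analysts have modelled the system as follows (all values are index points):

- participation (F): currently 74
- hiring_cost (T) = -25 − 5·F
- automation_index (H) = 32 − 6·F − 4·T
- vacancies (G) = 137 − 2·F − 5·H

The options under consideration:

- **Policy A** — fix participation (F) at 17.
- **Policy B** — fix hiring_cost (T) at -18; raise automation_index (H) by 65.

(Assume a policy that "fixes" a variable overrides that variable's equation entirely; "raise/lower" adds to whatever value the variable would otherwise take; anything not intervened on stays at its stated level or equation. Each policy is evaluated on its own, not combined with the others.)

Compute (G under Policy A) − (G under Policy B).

Policy A (F := 17):
  F = 17
  T = -25 − 5·17 = -110
  H = 32 − 6·17 − 4·(-110) = 370
  G = 137 − 2·17 − 5·370 = -1747
Policy B (T := -18, H + 65):
  F = 74
  T = -18
  H = 32 − 6·74 − 4·(-18) (+65 from intervention) = -275
  G = 137 − 2·74 − 5·(-275) = 1364
G: -1747 − 1364 = -3111

-3111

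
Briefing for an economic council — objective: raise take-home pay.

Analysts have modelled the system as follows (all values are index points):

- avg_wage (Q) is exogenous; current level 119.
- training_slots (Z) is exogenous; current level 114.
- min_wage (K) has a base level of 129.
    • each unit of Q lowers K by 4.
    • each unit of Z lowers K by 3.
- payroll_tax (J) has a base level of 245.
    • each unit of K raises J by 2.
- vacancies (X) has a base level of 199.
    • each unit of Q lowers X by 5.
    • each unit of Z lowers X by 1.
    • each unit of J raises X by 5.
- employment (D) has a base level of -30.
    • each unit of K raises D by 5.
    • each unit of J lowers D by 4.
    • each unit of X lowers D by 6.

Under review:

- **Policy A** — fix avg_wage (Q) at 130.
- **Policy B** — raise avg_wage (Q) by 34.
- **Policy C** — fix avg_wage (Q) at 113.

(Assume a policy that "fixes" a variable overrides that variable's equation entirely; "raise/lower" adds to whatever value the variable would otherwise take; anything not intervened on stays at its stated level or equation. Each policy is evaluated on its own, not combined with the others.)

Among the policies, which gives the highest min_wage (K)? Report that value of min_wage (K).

-665

Policy A (Q := 130):
  Q = 130
  Z = 114
  K = 129 − 4·130 − 3·114 = -733
Policy B (Q + 34):
  Q = 119 + 34 = 153
  Z = 114
  K = 129 − 4·153 − 3·114 = -825
Policy C (Q := 113):
  Q = 113
  Z = 114
  K = 129 − 4·113 − 3·114 = -665
Comparing — Policy A: K=-733, Policy B: K=-825, Policy C: K=-665. Highest is -665 (Policy C).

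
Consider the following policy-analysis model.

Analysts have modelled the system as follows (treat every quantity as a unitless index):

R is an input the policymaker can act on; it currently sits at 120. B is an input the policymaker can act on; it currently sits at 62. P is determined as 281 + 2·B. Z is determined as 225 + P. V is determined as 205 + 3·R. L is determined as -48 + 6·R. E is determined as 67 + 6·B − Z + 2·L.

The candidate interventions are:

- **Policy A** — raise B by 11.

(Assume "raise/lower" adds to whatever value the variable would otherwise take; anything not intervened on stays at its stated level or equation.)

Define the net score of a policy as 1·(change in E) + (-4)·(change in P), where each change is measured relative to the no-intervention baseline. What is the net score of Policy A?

-44

Baseline:
  R = 120
  B = 62
  P = 281 + 2·62 = 405
  Z = 225 + 405 = 630
  L = -48 + 6·120 = 672
  E = 67 + 6·62 − 630 + 2·672 = 1153
Policy A (B + 11):
  R = 120
  B = 62 + 11 = 73
  P = 281 + 2·73 = 427
  Z = 225 + 427 = 652
  L = -48 + 6·120 = 672
  E = 67 + 6·73 − 652 + 2·672 = 1197
ΔE = 1197 − 1153 = 44; ΔP = 427 − 405 = 22
Score = 1·44 + (-4)·22 = -44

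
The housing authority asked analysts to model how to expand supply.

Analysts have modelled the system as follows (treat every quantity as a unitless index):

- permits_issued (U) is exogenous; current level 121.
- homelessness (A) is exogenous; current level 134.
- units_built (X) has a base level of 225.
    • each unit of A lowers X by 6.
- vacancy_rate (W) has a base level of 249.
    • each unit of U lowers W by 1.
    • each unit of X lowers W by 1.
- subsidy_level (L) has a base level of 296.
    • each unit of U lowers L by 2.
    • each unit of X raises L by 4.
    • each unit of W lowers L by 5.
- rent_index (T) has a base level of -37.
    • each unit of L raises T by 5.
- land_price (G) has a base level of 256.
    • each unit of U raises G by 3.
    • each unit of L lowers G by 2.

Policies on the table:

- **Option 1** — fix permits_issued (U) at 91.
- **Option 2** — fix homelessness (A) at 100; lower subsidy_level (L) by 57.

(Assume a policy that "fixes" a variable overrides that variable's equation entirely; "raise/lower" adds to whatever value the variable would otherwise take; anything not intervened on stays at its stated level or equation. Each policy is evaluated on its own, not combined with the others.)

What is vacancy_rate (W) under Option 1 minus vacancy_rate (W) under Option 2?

234

Option 1 (U := 91):
  U = 91
  A = 134
  X = 225 − 6·134 = -579
  W = 249 − 91 − (-579) = 737
Option 2 (A := 100, L − 57):
  U = 121
  A = 100
  X = 225 − 6·100 = -375
  W = 249 − 121 − (-375) = 503
W: 737 − 503 = 234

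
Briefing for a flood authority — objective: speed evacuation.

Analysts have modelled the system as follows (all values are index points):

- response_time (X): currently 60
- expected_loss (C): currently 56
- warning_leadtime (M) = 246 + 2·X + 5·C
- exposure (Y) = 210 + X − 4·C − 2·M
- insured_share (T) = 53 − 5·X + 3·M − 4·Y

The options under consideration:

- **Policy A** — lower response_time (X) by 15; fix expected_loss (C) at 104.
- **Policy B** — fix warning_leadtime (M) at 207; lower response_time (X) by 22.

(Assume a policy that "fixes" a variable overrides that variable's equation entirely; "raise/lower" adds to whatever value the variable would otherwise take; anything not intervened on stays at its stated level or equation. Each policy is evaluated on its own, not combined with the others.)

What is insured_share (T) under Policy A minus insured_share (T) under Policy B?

Policy A (X − 15, C := 104):
  X = 60 − 15 = 45
  C = 104
  M = 246 + 2·45 + 5·104 = 856
  Y = 210 + 45 − 4·104 − 2·856 = -1873
  T = 53 − 5·45 + 3·856 − 4·(-1873) = 9888
Policy B (M := 207, X − 22):
  X = 60 − 22 = 38
  C = 56
  M = 207
  Y = 210 + 38 − 4·56 − 2·207 = -390
  T = 53 − 5·38 + 3·207 − 4·(-390) = 2044
T: 9888 − 2044 = 7844

7844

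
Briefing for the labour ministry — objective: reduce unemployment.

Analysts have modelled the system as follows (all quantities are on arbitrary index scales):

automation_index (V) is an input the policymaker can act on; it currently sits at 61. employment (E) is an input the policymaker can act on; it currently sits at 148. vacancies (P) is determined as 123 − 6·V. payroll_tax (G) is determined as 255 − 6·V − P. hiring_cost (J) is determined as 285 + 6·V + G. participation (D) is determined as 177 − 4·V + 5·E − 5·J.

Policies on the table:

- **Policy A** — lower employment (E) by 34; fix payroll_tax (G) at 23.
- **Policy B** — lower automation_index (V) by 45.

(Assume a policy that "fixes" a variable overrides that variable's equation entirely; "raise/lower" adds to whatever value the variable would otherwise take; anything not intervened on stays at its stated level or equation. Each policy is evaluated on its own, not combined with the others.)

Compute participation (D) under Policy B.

-1712

Policy B (V − 45):
  V = 61 − 45 = 16
  E = 148
  P = 123 − 6·16 = 27
  G = 255 − 6·16 − 27 = 132
  J = 285 + 6·16 + 132 = 513
  D = 177 − 4·16 + 5·148 − 5·513 = -1712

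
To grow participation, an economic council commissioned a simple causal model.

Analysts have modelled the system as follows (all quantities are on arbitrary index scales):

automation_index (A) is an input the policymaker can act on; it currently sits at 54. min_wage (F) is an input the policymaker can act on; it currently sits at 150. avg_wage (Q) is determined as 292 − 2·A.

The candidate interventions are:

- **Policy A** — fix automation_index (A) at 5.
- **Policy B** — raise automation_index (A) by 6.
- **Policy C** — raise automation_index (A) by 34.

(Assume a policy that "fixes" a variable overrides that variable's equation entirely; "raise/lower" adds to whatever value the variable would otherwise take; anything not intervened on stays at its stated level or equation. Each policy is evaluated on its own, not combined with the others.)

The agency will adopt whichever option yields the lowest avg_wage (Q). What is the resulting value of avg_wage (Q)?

Policy A (A := 5):
  A = 5
  Q = 292 − 2·5 = 282
Policy B (A + 6):
  A = 54 + 6 = 60
  Q = 292 − 2·60 = 172
Policy C (A + 34):
  A = 54 + 34 = 88
  Q = 292 − 2·88 = 116
Comparing — Policy A: Q=282, Policy B: Q=172, Policy C: Q=116. Lowest is 116 (Policy C).

116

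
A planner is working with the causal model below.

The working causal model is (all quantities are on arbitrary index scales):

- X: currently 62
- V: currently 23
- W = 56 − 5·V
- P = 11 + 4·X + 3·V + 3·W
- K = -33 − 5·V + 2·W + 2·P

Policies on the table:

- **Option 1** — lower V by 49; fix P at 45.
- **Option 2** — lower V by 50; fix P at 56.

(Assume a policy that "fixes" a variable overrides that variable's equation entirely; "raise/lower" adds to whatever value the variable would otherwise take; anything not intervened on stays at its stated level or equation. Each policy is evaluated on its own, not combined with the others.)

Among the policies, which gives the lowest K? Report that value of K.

559

Option 1 (V − 49, P := 45):
  X = 62
  V = 23 − 49 = -26
  W = 56 − 5·(-26) = 186
  P = 45
  K = -33 − 5·(-26) + 2·186 + 2·45 = 559
Option 2 (V − 50, P := 56):
  X = 62
  V = 23 − 50 = -27
  W = 56 − 5·(-27) = 191
  P = 56
  K = -33 − 5·(-27) + 2·191 + 2·56 = 596
Comparing — Option 1: K=559, Option 2: K=596. Lowest is 559 (Option 1).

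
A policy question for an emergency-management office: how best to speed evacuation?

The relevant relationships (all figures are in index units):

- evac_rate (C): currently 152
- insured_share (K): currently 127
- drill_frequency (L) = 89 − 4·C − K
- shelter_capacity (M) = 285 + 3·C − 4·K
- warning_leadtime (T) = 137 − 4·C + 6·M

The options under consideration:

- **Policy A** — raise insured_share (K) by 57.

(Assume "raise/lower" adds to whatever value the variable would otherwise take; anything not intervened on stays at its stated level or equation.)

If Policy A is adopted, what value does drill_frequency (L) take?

-703

Policy A (K + 57):
  C = 152
  K = 127 + 57 = 184
  L = 89 − 4·152 − 184 = -703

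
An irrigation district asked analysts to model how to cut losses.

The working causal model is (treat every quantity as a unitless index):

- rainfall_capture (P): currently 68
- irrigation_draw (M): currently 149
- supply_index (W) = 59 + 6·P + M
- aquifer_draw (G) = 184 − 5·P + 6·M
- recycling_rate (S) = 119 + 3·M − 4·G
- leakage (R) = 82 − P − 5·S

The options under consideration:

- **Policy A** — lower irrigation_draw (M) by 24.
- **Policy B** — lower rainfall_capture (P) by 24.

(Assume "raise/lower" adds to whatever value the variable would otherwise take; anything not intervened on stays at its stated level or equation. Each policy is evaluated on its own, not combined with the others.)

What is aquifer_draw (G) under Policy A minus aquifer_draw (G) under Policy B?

Policy A (M − 24):
  P = 68
  M = 149 − 24 = 125
  G = 184 − 5·68 + 6·125 = 594
Policy B (P − 24):
  P = 68 − 24 = 44
  M = 149
  G = 184 − 5·44 + 6·149 = 858
G: 594 − 858 = -264

-264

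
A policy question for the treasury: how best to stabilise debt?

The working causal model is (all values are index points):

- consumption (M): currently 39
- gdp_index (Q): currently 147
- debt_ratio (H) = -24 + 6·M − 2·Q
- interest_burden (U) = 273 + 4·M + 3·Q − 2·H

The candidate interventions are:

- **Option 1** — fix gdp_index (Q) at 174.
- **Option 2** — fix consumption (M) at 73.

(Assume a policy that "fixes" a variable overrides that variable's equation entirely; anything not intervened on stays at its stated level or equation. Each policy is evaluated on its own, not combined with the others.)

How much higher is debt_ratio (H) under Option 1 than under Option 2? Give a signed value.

Option 1 (Q := 174):
  M = 39
  Q = 174
  H = -24 + 6·39 − 2·174 = -138
Option 2 (M := 73):
  M = 73
  Q = 147
  H = -24 + 6·73 − 2·147 = 120
H: -138 − 120 = -258

-258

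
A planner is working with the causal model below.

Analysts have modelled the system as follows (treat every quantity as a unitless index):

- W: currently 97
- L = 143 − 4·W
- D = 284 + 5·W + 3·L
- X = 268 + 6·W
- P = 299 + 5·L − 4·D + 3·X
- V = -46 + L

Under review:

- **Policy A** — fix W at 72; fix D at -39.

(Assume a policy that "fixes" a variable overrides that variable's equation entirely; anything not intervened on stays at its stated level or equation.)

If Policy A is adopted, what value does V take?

Policy A (W := 72, D := -39):
  W = 72
  L = 143 − 4·72 = -145
  V = -46 + (-145) = -191

-191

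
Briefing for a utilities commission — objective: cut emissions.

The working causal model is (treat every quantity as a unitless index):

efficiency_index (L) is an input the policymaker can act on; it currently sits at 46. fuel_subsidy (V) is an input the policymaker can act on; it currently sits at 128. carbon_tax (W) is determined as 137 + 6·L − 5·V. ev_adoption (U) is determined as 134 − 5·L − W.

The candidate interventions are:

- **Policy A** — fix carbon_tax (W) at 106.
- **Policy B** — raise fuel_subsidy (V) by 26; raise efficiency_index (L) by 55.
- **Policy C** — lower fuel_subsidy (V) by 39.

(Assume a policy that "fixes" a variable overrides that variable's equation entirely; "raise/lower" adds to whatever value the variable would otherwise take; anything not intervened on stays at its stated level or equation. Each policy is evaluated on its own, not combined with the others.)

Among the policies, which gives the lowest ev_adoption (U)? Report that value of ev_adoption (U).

Policy A (W := 106):
  L = 46
  V = 128
  W = 106
  U = 134 − 5·46 − 106 = -202
Policy B (V + 26, L + 55):
  L = 46 + 55 = 101
  V = 128 + 26 = 154
  W = 137 + 6·101 − 5·154 = -27
  U = 134 − 5·101 − (-27) = -344
Policy C (V − 39):
  L = 46
  V = 128 − 39 = 89
  W = 137 + 6·46 − 5·89 = -32
  U = 134 − 5·46 − (-32) = -64
Comparing — Policy A: U=-202, Policy B: U=-344, Policy C: U=-64. Lowest is -344 (Policy B).

-344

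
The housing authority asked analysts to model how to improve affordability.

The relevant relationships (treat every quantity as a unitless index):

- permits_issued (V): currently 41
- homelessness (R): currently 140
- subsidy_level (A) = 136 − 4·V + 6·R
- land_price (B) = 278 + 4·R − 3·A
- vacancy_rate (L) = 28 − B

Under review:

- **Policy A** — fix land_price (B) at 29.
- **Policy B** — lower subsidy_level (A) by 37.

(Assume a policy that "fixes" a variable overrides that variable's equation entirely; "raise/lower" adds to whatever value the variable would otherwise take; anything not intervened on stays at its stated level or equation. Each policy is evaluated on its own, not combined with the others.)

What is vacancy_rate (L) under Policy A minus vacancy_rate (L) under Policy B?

Policy A (B := 29):
  V = 41
  R = 140
  A = 136 − 4·41 + 6·140 = 812
  B = 29
  L = 28 − 29 = -1
Policy B (A − 37):
  V = 41
  R = 140
  A = 136 − 4·41 + 6·140 (−37 from intervention) = 775
  B = 278 + 4·140 − 3·775 = -1487
  L = 28 − (-1487) = 1515
L: -1 − 1515 = -1516

-1516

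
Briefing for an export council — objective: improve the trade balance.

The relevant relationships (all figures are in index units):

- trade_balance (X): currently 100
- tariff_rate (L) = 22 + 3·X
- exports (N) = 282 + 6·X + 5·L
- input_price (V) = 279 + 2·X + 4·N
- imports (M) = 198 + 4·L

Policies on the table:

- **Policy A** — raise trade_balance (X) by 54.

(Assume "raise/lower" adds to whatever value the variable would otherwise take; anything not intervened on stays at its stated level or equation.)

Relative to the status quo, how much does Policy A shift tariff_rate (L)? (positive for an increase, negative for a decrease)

Baseline:
  X = 100
  L = 22 + 3·100 = 322
Policy A (X + 54):
  X = 100 + 54 = 154
  L = 22 + 3·154 = 484
Change in L: 484 − 322 = 162

162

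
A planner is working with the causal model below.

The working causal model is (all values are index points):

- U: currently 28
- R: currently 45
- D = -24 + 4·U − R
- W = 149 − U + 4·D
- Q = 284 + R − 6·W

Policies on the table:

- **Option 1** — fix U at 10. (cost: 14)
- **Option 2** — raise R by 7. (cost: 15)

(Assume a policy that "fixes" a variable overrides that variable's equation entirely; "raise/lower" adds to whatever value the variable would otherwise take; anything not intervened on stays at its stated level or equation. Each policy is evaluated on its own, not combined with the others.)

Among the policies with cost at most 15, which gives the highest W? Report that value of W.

265

Option 1 (U := 10):
  U = 10
  R = 45
  D = -24 + 4·10 − 45 = -29
  W = 149 − 10 + 4·(-29) = 23
Option 2 (R + 7):
  U = 28
  R = 45 + 7 = 52
  D = -24 + 4·28 − 52 = 36
  W = 149 − 28 + 4·36 = 265
Comparing — Option 1: W=23, Option 2: W=265. Highest is 265 (Option 2).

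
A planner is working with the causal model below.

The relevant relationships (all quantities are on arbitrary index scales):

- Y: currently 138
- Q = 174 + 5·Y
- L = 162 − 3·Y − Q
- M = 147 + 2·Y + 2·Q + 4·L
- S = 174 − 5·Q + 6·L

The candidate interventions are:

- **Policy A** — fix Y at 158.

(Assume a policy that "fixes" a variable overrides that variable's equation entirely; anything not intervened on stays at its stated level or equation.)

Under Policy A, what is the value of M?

Policy A (Y := 158):
  Y = 158
  Q = 174 + 5·158 = 964
  L = 162 − 3·158 − 964 = -1276
  M = 147 + 2·158 + 2·964 + 4·(-1276) = -2713

-2713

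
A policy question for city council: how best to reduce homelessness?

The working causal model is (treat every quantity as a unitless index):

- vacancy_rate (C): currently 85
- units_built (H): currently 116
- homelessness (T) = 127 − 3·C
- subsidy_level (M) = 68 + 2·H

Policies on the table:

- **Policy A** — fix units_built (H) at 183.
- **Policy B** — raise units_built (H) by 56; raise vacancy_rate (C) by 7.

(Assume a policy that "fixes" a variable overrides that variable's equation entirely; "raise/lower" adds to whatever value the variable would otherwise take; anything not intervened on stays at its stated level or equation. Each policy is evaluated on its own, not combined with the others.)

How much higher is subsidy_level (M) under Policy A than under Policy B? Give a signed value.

22

Policy A (H := 183):
  H = 183
  M = 68 + 2·183 = 434
Policy B (H + 56, C + 7):
  H = 116 + 56 = 172
  M = 68 + 2·172 = 412
M: 434 − 412 = 22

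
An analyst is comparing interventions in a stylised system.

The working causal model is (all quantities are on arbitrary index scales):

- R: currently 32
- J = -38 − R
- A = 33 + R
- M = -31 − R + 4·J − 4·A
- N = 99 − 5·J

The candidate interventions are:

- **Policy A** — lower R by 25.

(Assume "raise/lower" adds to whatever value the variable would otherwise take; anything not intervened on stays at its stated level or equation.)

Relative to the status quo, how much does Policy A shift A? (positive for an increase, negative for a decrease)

-25

Baseline:
  R = 32
  A = 33 + 32 = 65
Policy A (R − 25):
  R = 32 − 25 = 7
  A = 33 + 7 = 40
Change in A: 40 − 65 = -25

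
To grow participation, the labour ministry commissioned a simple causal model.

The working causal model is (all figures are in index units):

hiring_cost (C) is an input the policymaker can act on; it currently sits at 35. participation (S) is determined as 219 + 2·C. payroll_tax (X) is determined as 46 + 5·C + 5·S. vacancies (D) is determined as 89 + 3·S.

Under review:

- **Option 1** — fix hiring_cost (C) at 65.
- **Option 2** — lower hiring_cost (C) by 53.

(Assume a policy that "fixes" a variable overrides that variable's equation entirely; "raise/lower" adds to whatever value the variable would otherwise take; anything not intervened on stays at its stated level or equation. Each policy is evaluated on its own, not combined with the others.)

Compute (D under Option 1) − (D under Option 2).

Option 1 (C := 65):
  C = 65
  S = 219 + 2·65 = 349
  D = 89 + 3·349 = 1136
Option 2 (C − 53):
  C = 35 − 53 = -18
  S = 219 + 2·(-18) = 183
  D = 89 + 3·183 = 638
D: 1136 − 638 = 498

498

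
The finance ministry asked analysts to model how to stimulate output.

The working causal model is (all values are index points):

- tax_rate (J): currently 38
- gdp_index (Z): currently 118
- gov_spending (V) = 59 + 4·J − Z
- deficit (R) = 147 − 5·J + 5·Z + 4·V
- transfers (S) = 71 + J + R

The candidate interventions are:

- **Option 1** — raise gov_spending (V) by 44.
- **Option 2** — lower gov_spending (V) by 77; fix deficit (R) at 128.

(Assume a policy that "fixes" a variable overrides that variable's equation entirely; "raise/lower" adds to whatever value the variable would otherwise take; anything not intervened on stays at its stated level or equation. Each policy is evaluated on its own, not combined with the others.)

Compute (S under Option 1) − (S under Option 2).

967

Option 1 (V + 44):
  J = 38
  Z = 118
  V = 59 + 4·38 − 118 (+44 from intervention) = 137
  R = 147 − 5·38 + 5·118 + 4·137 = 1095
  S = 71 + 38 + 1095 = 1204
Option 2 (V − 77, R := 128):
  J = 38
  Z = 118
  V = 59 + 4·38 − 118 (−77 from intervention) = 16
  R = 128
  S = 71 + 38 + 128 = 237
S: 1204 − 237 = 967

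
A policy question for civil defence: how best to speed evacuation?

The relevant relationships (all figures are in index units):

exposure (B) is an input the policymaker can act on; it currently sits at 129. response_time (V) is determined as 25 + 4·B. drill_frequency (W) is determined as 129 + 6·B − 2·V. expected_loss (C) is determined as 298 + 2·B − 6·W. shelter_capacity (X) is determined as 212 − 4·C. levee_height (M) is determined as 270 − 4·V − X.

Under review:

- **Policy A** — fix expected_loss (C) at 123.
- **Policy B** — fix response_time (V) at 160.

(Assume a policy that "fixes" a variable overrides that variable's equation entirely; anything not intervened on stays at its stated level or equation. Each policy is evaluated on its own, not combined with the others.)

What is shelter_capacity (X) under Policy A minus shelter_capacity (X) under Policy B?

Policy A (C := 123):
  B = 129
  V = 25 + 4·129 = 541
  W = 129 + 6·129 − 2·541 = -179
  C = 123
  X = 212 − 4·123 = -280
Policy B (V := 160):
  B = 129
  V = 160
  W = 129 + 6·129 − 2·160 = 583
  C = 298 + 2·129 − 6·583 = -2942
  X = 212 − 4·(-2942) = 11980
X: -280 − 11980 = -12260

-12260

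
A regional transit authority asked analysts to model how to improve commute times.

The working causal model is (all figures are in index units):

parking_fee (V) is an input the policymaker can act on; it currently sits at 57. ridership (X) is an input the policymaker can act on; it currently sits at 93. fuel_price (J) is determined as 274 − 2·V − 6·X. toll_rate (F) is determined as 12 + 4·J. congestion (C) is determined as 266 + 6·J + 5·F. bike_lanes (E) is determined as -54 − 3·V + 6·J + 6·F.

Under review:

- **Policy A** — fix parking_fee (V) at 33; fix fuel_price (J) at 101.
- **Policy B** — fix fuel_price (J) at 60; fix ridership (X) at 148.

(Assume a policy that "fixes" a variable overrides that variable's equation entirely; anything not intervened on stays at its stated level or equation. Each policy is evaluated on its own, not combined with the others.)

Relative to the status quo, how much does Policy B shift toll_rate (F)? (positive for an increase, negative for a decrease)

1832

Baseline:
  V = 57
  X = 93
  J = 274 − 2·57 − 6·93 = -398
  F = 12 + 4·(-398) = -1580
Policy B (J := 60, X := 148):
  V = 57
  X = 148
  J = 60
  F = 12 + 4·60 = 252
Change in F: 252 − (-1580) = 1832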